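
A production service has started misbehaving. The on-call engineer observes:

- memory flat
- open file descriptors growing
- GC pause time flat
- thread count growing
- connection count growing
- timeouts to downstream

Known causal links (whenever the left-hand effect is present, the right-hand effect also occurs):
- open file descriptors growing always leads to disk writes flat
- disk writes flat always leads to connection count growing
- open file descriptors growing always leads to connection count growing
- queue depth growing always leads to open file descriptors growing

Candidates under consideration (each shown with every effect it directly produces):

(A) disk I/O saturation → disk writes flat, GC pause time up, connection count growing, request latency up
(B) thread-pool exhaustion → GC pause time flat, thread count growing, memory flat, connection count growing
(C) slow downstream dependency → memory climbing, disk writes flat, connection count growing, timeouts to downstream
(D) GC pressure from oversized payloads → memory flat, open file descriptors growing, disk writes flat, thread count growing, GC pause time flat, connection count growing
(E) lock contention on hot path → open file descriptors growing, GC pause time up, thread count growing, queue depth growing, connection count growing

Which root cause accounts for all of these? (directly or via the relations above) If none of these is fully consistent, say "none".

none

Checking each candidate against the observations:
(A) disk I/O saturation — memory flat NO; open file descriptors growing NO; GC pause time flat NO; thread count growing NO; connection count growing yes; timeouts to downstream NO
(B) thread-pool exhaustion — does not account for open file descriptors growing, timeouts to downstream
(C) slow downstream dependency — memory flat NO; open file descriptors growing NO; GC pause time flat NO; thread count growing NO; connection count growing yes; timeouts to downstream yes
(D) GC pressure from oversized payloads — memory flat yes; open file descriptors growing yes; GC pause time flat yes; thread count growing yes; connection count growing yes; timeouts to downstream NO
(E) lock contention on hot path — memory flat NO; open file descriptors growing yes; GC pause time flat NO; thread count growing yes; connection count growing yes; timeouts to downstream NO
None of the listed candidates fits everything.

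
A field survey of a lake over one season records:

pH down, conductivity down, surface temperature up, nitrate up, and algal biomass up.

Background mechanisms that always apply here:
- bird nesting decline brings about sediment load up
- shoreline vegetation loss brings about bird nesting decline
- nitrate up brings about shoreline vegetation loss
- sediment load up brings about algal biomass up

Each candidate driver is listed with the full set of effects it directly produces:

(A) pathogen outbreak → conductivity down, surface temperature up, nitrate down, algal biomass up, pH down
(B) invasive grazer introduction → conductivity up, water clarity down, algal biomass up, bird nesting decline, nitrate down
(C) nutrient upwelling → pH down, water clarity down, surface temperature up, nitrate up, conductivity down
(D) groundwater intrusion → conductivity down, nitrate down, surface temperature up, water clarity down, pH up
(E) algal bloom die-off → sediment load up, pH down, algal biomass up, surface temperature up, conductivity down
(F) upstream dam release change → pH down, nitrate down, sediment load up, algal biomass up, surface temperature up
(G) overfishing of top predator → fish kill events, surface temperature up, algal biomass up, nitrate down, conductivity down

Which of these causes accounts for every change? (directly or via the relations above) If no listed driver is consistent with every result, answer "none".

For each candidate, compare predicted effects to what was observed:
(A) pathogen outbreak — pH down +; conductivity down +; surface temperature up +; nitrate up -; algal biomass up +
(B) invasive grazer introduction — pH down -; conductivity down -; surface temperature up -; nitrate up -; algal biomass up +
(C) nutrient upwelling — pH down +; conductivity down +; surface temperature up +; nitrate up +; algal biomass up + (through nitrate up → shoreline vegetation loss → bird nesting decline → sediment load up → algal biomass up)
(D) groundwater intrusion — pH down -; conductivity down +; surface temperature up +; nitrate up -; algal biomass up -
(E) algal bloom die-off — does not account for nitrate up
(F) upstream dam release change — pH down +; conductivity down -; surface temperature up +; nitrate up -; algal biomass up +
(G) overfishing of top predator — fails on pH down, nitrate up (predicts nitrate down, not nitrate up)
(C) is the only candidate with no mismatches.

C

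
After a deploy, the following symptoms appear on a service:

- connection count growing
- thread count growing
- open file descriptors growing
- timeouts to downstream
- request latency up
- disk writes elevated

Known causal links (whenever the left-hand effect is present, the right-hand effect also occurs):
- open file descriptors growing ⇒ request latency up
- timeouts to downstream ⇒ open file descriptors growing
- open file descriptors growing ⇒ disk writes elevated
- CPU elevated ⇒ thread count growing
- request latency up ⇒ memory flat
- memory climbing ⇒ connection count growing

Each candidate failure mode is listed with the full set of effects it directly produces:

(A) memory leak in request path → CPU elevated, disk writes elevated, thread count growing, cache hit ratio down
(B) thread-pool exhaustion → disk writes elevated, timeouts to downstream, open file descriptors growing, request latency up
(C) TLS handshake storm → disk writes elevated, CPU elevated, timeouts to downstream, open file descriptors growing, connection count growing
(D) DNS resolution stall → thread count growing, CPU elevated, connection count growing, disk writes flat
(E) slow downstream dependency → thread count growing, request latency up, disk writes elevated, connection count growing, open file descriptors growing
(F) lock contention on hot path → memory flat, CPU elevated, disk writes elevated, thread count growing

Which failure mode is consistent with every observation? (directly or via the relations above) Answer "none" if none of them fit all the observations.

Checking each candidate against the observations:
(A) memory leak in request path — connection count growing miss; thread count growing match; open file descriptors growing miss; timeouts to downstream miss; request latency up miss; disk writes elevated match
(B) thread-pool exhaustion — does not account for connection count growing, thread count growing
(C) TLS handshake storm — accounts for every observation (thread count growing by CPU elevated → thread count growing)
(D) DNS resolution stall — fails on open file descriptors growing, timeouts to downstream, request latency up, disk writes elevated (predicts disk writes flat, not disk writes elevated)
(E) slow downstream dependency — connection count growing match; thread count growing match; open file descriptors growing match; timeouts to downstream miss; request latency up match; disk writes elevated match
(F) lock contention on hot path — connection count growing miss; thread count growing match; open file descriptors growing miss; timeouts to downstream miss; request latency up miss; disk writes elevated match
Only (C) is consistent with every observation.

C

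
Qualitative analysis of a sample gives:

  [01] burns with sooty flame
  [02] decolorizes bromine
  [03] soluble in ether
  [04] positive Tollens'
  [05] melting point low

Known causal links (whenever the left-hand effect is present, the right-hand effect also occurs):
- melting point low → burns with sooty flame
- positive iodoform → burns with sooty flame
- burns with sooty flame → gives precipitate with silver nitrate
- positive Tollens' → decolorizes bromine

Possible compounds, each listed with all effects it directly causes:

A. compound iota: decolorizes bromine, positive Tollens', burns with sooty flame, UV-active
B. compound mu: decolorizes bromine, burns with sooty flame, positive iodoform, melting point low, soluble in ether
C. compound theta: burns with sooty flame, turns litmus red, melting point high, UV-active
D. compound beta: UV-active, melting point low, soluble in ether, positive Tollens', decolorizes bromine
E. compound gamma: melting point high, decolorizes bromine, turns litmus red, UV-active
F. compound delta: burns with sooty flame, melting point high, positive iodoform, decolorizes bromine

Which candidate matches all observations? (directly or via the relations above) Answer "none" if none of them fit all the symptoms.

Checking each candidate against the observations:
(A) compound iota — does not account for soluble in ether, melting point low
(B) compound mu — burns with sooty flame yes; decolorizes bromine yes; soluble in ether yes; positive Tollens' NO; melting point low yes
(C) compound theta — burns with sooty flame yes; decolorizes bromine NO; soluble in ether NO; positive Tollens' NO; melting point low NO
(D) compound beta — accounts for every observation (burns with sooty flame through melting point low → burns with sooty flame)
(E) compound gamma — fails on burns with sooty flame, soluble in ether, positive Tollens', melting point low (predicts melting point high, not melting point low)
(F) compound delta — fails on soluble in ether, positive Tollens', melting point low (predicts melting point high, not melting point low)
Only (D) is consistent with every observation.

D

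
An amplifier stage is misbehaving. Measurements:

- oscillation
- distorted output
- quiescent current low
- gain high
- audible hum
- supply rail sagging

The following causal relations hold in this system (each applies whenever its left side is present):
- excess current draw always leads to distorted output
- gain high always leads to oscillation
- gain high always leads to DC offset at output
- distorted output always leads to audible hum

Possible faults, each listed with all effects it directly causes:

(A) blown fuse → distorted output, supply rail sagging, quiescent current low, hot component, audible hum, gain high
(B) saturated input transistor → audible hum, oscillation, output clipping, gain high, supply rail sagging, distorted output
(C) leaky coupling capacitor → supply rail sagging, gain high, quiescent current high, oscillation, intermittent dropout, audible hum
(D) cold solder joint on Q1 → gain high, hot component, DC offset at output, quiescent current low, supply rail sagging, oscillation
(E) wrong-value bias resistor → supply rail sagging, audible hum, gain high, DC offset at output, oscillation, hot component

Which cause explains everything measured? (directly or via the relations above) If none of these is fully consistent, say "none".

A

Checking each candidate against the observations:
(A) blown fuse — oscillation + (via gain high → oscillation); distorted output +; quiescent current low +; gain high +; audible hum +; supply rail sagging +
(B) saturated input transistor — oscillation +; distorted output +; quiescent current low -; gain high +; audible hum +; supply rail sagging +
(C) leaky coupling capacitor — oscillation +; distorted output -; quiescent current low -; gain high +; audible hum +; supply rail sagging +
(D) cold solder joint on Q1 — oscillation +; distorted output -; quiescent current low +; gain high +; audible hum -; supply rail sagging +
(E) wrong-value bias resistor — oscillation +; distorted output -; quiescent current low -; gain high +; audible hum +; supply rail sagging +
(A) is the only candidate with no mismatches.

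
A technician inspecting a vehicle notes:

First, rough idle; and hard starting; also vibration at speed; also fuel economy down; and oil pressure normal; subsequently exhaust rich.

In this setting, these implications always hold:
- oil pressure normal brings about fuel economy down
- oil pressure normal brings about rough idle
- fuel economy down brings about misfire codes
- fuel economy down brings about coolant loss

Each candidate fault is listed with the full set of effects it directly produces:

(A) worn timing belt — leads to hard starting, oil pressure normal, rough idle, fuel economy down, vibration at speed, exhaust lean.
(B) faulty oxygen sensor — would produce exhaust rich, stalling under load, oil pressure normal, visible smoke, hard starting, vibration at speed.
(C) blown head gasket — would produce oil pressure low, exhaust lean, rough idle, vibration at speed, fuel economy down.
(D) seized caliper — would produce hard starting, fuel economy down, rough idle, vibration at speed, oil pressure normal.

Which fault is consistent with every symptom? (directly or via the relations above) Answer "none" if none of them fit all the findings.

B

For each candidate, compare predicted effects to what was observed:
(A) worn timing belt — fails on exhaust rich (predicts exhaust lean, not exhaust rich)
(B) faulty oxygen sensor — accounts for every observation (rough idle by oil pressure normal → rough idle)
(C) blown head gasket — fails on hard starting, oil pressure normal, exhaust rich (predicts oil pressure low, not oil pressure normal; predicts exhaust lean, not exhaust rich)
(D) seized caliper — rough idle ✓; hard starting ✓; vibration at speed ✓; fuel economy down ✓; oil pressure normal ✓; exhaust rich ✗
(B) alone accounts for all the evidence.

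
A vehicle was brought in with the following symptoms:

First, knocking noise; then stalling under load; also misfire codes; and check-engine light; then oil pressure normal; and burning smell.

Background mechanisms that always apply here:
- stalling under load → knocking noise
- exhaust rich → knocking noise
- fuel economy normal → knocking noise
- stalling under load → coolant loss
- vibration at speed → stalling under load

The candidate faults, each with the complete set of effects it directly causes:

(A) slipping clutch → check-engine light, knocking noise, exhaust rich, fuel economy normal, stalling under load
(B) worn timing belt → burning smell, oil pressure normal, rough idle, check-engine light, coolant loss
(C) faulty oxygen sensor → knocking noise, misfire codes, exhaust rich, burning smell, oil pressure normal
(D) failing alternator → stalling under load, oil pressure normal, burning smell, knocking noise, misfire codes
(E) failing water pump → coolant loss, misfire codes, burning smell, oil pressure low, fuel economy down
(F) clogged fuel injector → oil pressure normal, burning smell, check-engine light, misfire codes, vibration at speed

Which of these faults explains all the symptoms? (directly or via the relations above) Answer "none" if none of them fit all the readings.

Checking each candidate against the observations:
(A) slipping clutch — knocking noise match; stalling under load match; misfire codes miss; check-engine light match; oil pressure normal miss; burning smell miss
(B) worn timing belt — knocking noise miss; stalling under load miss; misfire codes miss; check-engine light match; oil pressure normal match; burning smell match
(C) faulty oxygen sensor — does not account for stalling under load, check-engine light
(D) failing alternator — knocking noise match; stalling under load match; misfire codes match; check-engine light miss; oil pressure normal match; burning smell match
(E) failing water pump — fails on knocking noise, stalling under load, check-engine light, oil pressure normal (predicts oil pressure low, not oil pressure normal)
(F) clogged fuel injector — accounts for every observation (knocking noise via vibration at speed → stalling under load → knocking noise)
Only (F) is consistent with every observation.

F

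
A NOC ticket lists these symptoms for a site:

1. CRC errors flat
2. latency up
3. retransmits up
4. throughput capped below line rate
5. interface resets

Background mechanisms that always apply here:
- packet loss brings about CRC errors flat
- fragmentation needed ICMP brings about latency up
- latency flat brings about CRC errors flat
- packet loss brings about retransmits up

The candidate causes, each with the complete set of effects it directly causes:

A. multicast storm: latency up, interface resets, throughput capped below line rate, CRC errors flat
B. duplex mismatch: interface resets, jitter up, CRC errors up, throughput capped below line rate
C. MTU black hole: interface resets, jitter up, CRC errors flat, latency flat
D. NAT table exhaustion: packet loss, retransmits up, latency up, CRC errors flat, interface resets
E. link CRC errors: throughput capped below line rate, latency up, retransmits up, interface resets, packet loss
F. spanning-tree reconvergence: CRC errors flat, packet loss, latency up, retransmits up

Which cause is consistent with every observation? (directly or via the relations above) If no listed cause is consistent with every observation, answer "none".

Per-candidate check:
(A) multicast storm — CRC errors flat +; latency up +; retransmits up -; throughput capped below line rate +; interface resets +
(B) duplex mismatch — CRC errors flat -; latency up -; retransmits up -; throughput capped below line rate +; interface resets +
(C) MTU black hole — CRC errors flat +; latency up -; retransmits up -; throughput capped below line rate -; interface resets +
(D) NAT table exhaustion — CRC errors flat +; latency up +; retransmits up +; throughput capped below line rate -; interface resets +
(E) link CRC errors — accounts for every observation (CRC errors flat through packet loss → CRC errors flat)
(F) spanning-tree reconvergence — CRC errors flat +; latency up +; retransmits up +; throughput capped below line rate -; interface resets -
Only (E) is consistent with every observation.

E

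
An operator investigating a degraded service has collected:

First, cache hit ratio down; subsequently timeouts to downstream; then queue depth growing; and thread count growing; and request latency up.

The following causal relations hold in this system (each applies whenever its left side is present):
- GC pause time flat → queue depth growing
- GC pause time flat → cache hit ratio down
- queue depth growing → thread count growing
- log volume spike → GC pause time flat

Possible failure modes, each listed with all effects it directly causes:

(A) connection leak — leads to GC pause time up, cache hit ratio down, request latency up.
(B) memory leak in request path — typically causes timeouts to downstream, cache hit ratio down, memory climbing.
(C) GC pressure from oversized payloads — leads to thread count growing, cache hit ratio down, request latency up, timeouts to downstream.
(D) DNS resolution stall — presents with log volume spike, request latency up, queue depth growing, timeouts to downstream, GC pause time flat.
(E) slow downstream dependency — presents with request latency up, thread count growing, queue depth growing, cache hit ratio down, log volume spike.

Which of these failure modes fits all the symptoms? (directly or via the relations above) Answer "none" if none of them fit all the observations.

D

Testing each hypothesis:
(A) connection leak — does not account for timeouts to downstream, queue depth growing, thread count growing
(B) memory leak in request path — does not account for queue depth growing, thread count growing, request latency up
(C) GC pressure from oversized payloads — cache hit ratio down match; timeouts to downstream match; queue depth growing miss; thread count growing match; request latency up match
(D) DNS resolution stall — accounts for every observation (cache hit ratio down by GC pause time flat → cache hit ratio down)
(E) slow downstream dependency — cache hit ratio down match; timeouts to downstream miss; queue depth growing match; thread count growing match; request latency up match
Only (D) is consistent with every observation.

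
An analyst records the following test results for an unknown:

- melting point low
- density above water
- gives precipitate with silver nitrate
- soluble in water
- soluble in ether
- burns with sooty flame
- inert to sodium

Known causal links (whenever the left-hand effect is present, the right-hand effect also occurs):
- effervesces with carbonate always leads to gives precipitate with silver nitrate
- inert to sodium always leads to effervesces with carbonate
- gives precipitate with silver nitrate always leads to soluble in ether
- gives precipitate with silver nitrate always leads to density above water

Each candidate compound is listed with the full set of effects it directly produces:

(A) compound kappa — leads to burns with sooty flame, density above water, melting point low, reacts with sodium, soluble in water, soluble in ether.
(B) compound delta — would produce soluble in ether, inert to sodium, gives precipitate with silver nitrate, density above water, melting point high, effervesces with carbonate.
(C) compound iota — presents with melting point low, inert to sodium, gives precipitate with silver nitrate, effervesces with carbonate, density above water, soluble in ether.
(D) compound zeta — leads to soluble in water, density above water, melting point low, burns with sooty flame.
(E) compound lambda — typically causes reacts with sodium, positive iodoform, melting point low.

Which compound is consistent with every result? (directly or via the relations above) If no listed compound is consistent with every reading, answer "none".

Testing each hypothesis:
(A) compound kappa — fails on gives precipitate with silver nitrate, inert to sodium (predicts reacts with sodium, not inert to sodium)
(B) compound delta — melting point low ✗; density above water ✓; gives precipitate with silver nitrate ✓; soluble in water ✗; soluble in ether ✓; burns with sooty flame ✗; inert to sodium ✓
(C) compound iota — does not account for soluble in water, burns with sooty flame
(D) compound zeta — does not account for gives precipitate with silver nitrate, soluble in ether, inert to sodium
(E) compound lambda — fails on density above water, gives precipitate with silver nitrate, soluble in water, soluble in ether, burns with sooty flame, inert to sodium (predicts reacts with sodium, not inert to sodium)
Every candidate fails on at least one observation.

none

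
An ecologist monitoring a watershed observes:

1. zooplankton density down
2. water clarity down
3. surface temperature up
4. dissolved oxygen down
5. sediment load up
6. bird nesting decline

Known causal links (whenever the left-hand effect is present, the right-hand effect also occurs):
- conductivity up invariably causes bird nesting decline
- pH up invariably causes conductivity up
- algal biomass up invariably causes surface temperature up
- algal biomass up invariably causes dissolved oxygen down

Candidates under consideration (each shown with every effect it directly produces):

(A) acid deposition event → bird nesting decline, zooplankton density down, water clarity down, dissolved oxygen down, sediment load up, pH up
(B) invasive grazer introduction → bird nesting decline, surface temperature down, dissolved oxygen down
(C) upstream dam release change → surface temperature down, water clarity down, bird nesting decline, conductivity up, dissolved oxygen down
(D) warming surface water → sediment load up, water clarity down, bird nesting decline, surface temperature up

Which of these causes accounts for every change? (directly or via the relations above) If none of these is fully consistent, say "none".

none

Testing each hypothesis:
(A) acid deposition event — zooplankton density down +; water clarity down +; surface temperature up -; dissolved oxygen down +; sediment load up +; bird nesting decline +
(B) invasive grazer introduction — zooplankton density down -; water clarity down -; surface temperature up -; dissolved oxygen down +; sediment load up -; bird nesting decline +
(C) upstream dam release change — zooplankton density down -; water clarity down +; surface temperature up -; dissolved oxygen down +; sediment load up -; bird nesting decline +
(D) warming surface water — zooplankton density down -; water clarity down +; surface temperature up +; dissolved oxygen down -; sediment load up +; bird nesting decline +
None of the listed candidates fits everything.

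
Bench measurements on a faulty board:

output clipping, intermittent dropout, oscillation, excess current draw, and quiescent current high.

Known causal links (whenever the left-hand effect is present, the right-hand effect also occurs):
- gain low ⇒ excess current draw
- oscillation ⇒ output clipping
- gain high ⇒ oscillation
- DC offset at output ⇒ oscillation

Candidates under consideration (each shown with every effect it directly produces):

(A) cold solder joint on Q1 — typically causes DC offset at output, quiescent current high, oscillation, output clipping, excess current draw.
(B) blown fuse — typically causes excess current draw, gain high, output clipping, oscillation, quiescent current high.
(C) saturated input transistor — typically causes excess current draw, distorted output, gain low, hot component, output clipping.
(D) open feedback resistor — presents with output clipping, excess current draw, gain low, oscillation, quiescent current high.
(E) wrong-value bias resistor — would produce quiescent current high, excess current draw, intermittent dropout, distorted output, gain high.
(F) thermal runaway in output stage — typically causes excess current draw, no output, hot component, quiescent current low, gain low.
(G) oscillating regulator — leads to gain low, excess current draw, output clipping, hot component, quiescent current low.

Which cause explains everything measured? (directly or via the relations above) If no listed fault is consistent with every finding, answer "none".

For each candidate, compare predicted effects to what was observed:
(A) cold solder joint on Q1 — output clipping match; intermittent dropout miss; oscillation match; excess current draw match; quiescent current high match
(B) blown fuse — output clipping match; intermittent dropout miss; oscillation match; excess current draw match; quiescent current high match
(C) saturated input transistor — output clipping match; intermittent dropout miss; oscillation miss; excess current draw match; quiescent current high miss
(D) open feedback resistor — does not account for intermittent dropout
(E) wrong-value bias resistor — output clipping match (by gain high → oscillation → output clipping); intermittent dropout match; oscillation match (by gain high → oscillation); excess current draw match; quiescent current high match
(F) thermal runaway in output stage — fails on output clipping, intermittent dropout, oscillation, quiescent current high (predicts quiescent current low, not quiescent current high)
(G) oscillating regulator — output clipping match; intermittent dropout miss; oscillation miss; excess current draw match; quiescent current high miss
(E) is the only candidate with no mismatches.

E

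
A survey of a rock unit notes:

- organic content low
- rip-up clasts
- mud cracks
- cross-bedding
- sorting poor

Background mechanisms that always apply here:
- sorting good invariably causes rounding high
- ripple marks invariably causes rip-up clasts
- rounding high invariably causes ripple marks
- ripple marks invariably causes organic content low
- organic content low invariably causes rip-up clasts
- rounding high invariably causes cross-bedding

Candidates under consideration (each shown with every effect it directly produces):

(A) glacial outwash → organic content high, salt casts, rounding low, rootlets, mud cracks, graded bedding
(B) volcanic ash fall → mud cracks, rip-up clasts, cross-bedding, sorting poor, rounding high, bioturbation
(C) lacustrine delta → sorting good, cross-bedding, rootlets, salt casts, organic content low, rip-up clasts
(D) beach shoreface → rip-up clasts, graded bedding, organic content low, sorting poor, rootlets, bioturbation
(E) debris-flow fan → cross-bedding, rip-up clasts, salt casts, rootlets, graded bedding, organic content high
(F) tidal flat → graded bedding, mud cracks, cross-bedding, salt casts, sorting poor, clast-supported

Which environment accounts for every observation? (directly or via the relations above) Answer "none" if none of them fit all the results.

Per-candidate check:
(A) glacial outwash — fails on organic content low, rip-up clasts, cross-bedding, sorting poor (predicts organic content high, not organic content low)
(B) volcanic ash fall — organic content low ✓ (by rounding high → ripple marks → organic content low); rip-up clasts ✓; mud cracks ✓; cross-bedding ✓; sorting poor ✓
(C) lacustrine delta — fails on mud cracks, sorting poor (predicts sorting good, not sorting poor)
(D) beach shoreface — organic content low ✓; rip-up clasts ✓; mud cracks ✗; cross-bedding ✗; sorting poor ✓
(E) debris-flow fan — fails on organic content low, mud cracks, sorting poor (predicts organic content high, not organic content low)
(F) tidal flat — organic content low ✗; rip-up clasts ✗; mud cracks ✓; cross-bedding ✓; sorting poor ✓
Only (B) is consistent with every observation.

B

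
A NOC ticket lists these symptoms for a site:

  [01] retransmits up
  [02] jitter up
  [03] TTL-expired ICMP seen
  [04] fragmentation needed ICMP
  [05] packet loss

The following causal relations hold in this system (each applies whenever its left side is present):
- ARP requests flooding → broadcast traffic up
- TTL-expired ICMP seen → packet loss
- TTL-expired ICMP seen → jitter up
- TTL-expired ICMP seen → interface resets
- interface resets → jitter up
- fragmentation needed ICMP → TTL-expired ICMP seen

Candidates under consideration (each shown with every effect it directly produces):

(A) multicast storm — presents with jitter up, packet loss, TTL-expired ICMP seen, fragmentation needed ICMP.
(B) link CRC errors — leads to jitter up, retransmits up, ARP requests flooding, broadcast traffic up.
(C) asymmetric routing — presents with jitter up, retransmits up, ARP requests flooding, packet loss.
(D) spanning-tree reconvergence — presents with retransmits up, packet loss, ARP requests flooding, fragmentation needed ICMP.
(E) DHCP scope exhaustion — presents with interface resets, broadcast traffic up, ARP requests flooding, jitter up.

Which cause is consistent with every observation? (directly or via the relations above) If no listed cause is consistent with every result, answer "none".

D

For each candidate, compare predicted effects to what was observed:
(A) multicast storm — does not account for retransmits up
(B) link CRC errors — retransmits up yes; jitter up yes; TTL-expired ICMP seen NO; fragmentation needed ICMP NO; packet loss NO
(C) asymmetric routing — does not account for TTL-expired ICMP seen, fragmentation needed ICMP
(D) spanning-tree reconvergence — accounts for every observation (jitter up via fragmentation needed ICMP → TTL-expired ICMP seen → jitter up)
(E) DHCP scope exhaustion — retransmits up NO; jitter up yes; TTL-expired ICMP seen NO; fragmentation needed ICMP NO; packet loss NO
(D) is the only candidate with no mismatches.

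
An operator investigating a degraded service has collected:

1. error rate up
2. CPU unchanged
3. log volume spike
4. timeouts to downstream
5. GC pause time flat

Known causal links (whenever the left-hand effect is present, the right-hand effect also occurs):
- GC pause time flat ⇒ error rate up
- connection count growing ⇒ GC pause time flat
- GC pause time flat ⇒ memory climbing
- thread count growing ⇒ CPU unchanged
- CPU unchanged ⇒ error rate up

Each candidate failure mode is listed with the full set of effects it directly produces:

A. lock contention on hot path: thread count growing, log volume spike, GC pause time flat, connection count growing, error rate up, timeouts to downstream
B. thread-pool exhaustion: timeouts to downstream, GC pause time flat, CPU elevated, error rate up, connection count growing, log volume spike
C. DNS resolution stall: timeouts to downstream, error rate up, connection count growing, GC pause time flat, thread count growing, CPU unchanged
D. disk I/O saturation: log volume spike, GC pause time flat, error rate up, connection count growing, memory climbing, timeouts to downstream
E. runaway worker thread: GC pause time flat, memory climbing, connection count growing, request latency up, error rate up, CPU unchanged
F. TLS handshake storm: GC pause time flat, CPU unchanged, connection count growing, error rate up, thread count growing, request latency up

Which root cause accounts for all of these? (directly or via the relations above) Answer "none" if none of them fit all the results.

Testing each hypothesis:
(A) lock contention on hot path — error rate up yes; CPU unchanged yes (via thread count growing → CPU unchanged); log volume spike yes; timeouts to downstream yes; GC pause time flat yes
(B) thread-pool exhaustion — fails on CPU unchanged (predicts CPU elevated, not CPU unchanged)
(C) DNS resolution stall — error rate up yes; CPU unchanged yes; log volume spike NO; timeouts to downstream yes; GC pause time flat yes
(D) disk I/O saturation — does not account for CPU unchanged
(E) runaway worker thread — does not account for log volume spike, timeouts to downstream
(F) TLS handshake storm — error rate up yes; CPU unchanged yes; log volume spike NO; timeouts to downstream NO; GC pause time flat yes
(A) alone accounts for all the evidence.

A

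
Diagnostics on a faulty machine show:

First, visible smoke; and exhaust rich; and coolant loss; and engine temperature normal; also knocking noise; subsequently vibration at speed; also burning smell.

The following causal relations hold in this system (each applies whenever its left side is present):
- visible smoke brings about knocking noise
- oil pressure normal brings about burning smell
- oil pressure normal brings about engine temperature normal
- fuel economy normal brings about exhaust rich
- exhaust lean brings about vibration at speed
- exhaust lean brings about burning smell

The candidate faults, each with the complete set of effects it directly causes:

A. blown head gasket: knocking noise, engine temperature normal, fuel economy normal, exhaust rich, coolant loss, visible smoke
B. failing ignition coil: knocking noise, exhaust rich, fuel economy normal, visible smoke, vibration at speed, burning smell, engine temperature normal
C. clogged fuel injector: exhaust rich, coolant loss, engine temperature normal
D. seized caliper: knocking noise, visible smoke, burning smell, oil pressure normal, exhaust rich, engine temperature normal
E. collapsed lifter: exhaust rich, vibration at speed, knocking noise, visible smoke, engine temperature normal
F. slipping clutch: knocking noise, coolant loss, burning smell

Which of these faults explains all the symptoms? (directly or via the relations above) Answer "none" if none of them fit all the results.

Checking each candidate against the observations:
(A) blown head gasket — visible smoke ✓; exhaust rich ✓; coolant loss ✓; engine temperature normal ✓; knocking noise ✓; vibration at speed ✗; burning smell ✗
(B) failing ignition coil — visible smoke ✓; exhaust rich ✓; coolant loss ✗; engine temperature normal ✓; knocking noise ✓; vibration at speed ✓; burning smell ✓
(C) clogged fuel injector — visible smoke ✗; exhaust rich ✓; coolant loss ✓; engine temperature normal ✓; knocking noise ✗; vibration at speed ✗; burning smell ✗
(D) seized caliper — visible smoke ✓; exhaust rich ✓; coolant loss ✗; engine temperature normal ✓; knocking noise ✓; vibration at speed ✗; burning smell ✓
(E) collapsed lifter — visible smoke ✓; exhaust rich ✓; coolant loss ✗; engine temperature normal ✓; knocking noise ✓; vibration at speed ✓; burning smell ✗
(F) slipping clutch — does not account for visible smoke, exhaust rich, engine temperature normal, vibration at speed
No candidate is consistent with all observations.

none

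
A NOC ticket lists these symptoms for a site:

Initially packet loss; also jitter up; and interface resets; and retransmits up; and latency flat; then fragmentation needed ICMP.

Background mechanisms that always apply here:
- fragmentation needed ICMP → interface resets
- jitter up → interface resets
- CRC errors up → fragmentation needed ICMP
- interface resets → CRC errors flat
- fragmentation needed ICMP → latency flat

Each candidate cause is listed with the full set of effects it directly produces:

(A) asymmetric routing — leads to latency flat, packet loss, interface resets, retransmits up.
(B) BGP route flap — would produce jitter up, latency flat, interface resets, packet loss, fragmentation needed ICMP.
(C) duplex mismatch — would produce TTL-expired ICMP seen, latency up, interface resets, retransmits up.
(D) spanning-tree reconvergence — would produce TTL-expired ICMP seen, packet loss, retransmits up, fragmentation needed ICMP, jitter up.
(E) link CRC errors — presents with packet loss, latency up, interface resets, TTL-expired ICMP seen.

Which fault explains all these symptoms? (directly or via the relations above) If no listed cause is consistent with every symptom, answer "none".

D

Testing each hypothesis:
(A) asymmetric routing — does not account for jitter up, fragmentation needed ICMP
(B) BGP route flap — does not account for retransmits up
(C) duplex mismatch — packet loss ✗; jitter up ✗; interface resets ✓; retransmits up ✓; latency flat ✗; fragmentation needed ICMP ✗
(D) spanning-tree reconvergence — packet loss ✓; jitter up ✓; interface resets ✓ (through jitter up → interface resets); retransmits up ✓; latency flat ✓ (through fragmentation needed ICMP → latency flat); fragmentation needed ICMP ✓
(E) link CRC errors — packet loss ✓; jitter up ✗; interface resets ✓; retransmits up ✗; latency flat ✗; fragmentation needed ICMP ✗
(D) alone accounts for all the evidence.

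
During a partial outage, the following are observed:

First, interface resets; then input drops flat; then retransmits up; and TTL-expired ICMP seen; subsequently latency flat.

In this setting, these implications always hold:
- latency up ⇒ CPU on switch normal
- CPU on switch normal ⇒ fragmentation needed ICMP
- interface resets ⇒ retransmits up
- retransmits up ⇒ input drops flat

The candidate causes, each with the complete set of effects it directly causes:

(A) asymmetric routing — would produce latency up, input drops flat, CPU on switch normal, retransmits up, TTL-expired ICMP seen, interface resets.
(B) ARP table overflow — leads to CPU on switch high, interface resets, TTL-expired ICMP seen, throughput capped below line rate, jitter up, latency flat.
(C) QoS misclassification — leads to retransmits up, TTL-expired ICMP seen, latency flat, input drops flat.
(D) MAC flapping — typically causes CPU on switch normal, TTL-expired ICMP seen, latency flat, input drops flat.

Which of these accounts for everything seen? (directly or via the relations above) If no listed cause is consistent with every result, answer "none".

B

Per-candidate check:
(A) asymmetric routing — fails on latency flat (predicts latency up, not latency flat)
(B) ARP table overflow — accounts for every observation (input drops flat via interface resets → retransmits up → input drops flat)
(C) QoS misclassification — does not account for interface resets
(D) MAC flapping — does not account for interface resets, retransmits up
(B) alone accounts for all the evidence.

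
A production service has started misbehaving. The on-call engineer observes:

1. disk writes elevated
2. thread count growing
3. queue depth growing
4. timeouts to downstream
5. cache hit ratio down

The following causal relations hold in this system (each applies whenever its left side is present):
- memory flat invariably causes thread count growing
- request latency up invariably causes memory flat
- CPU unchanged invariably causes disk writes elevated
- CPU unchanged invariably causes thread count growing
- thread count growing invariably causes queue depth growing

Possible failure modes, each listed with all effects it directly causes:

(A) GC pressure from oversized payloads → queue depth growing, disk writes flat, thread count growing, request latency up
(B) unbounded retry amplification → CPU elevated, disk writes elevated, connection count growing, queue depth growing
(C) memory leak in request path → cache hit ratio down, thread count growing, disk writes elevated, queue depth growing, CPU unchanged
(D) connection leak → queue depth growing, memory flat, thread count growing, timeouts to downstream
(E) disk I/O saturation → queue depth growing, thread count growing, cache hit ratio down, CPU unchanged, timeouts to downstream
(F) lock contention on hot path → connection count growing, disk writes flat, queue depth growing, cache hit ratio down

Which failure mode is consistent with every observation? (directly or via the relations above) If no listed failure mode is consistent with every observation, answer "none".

E

Checking each candidate against the observations:
(A) GC pressure from oversized payloads — disk writes elevated miss; thread count growing match; queue depth growing match; timeouts to downstream miss; cache hit ratio down miss
(B) unbounded retry amplification — disk writes elevated match; thread count growing miss; queue depth growing match; timeouts to downstream miss; cache hit ratio down miss
(C) memory leak in request path — does not account for timeouts to downstream
(D) connection leak — disk writes elevated miss; thread count growing match; queue depth growing match; timeouts to downstream match; cache hit ratio down miss
(E) disk I/O saturation — disk writes elevated match (by CPU unchanged → disk writes elevated); thread count growing match; queue depth growing match; timeouts to downstream match; cache hit ratio down match
(F) lock contention on hot path — disk writes elevated miss; thread count growing miss; queue depth growing match; timeouts to downstream miss; cache hit ratio down match
(E) alone accounts for all the evidence.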